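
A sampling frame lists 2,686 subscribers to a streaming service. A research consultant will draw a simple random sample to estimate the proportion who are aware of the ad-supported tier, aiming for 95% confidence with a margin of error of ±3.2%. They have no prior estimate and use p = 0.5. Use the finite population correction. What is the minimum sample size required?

696

For 95% confidence, z = 1.960.
Unadjusted: n₀ = 1.960² × 0.50 × 0.50 / 0.032² ≈ 937.89, so n₀ = 938.
Finite population correction with N = 2,686: n = n₀ / (1 + (n₀−1)/N) = 938 / (1 + 937/2686) = 938 / 1.3488 ≈ 695.41.
Rounding up, n = 696.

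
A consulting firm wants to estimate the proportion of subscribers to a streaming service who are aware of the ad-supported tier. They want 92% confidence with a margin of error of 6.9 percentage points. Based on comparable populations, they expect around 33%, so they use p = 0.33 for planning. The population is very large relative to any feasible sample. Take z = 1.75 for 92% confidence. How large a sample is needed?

143

With p = 0.33, p(1−p) = 0.2211.
n = z²·p(1−p)/E² = 1.75² × 0.2211 / 0.069² = 3.0625 × 0.2211 / 0.004761 ≈ 142.22.
Rounding up gives n = 143.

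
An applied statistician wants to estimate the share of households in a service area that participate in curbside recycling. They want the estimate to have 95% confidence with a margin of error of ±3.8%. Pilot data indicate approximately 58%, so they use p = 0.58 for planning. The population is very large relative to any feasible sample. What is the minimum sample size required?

For 95% confidence, z = 1.960.
With p = 0.58, p(1−p) = 0.2436.
n = z²·p(1−p)/E² = 1.960² × 0.2436 / 0.038² = 3.8416 × 0.2436 / 0.001444 ≈ 648.07.
Rounding up gives n = 649.

649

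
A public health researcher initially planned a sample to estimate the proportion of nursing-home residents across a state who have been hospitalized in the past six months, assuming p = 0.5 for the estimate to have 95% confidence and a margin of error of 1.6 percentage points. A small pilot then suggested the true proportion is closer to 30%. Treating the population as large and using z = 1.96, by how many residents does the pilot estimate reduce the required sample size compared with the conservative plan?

600

Conservative (p = 0.5): n = 1.96² × 0.25 / 0.016² ≈ 3751.56 → 3752.
Using p = 0.30: p(1−p) = 0.2100, so n = 1.96² × 0.2100 / 0.016² ≈ 3151.31 → 3152.
Reduction: 3752 − 3152 = 600.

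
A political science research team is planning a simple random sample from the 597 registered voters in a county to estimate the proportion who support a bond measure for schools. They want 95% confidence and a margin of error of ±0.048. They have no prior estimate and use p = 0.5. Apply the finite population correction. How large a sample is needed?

246

For 95% confidence, z = 1.960.
Unadjusted: n₀ = 1.960² × 0.50 × 0.50 / 0.048² ≈ 416.84, so n₀ = 417.
Finite population correction with N = 597: n = n₀ / (1 + (n₀−1)/N) = 417 / (1 + 416/597) = 417 / 1.6968 ≈ 245.75.
Rounding up, n = 246.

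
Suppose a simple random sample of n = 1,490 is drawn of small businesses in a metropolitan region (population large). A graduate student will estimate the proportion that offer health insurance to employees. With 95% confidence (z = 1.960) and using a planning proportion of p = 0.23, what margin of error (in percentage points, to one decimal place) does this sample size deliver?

SE(p̂) = √[p(1−p)/n] = √[0.1771/1490] = 0.01090.
E = z × SE = 1.960 × 0.01090 = 0.02137, or 2.1 percentage points.

2.1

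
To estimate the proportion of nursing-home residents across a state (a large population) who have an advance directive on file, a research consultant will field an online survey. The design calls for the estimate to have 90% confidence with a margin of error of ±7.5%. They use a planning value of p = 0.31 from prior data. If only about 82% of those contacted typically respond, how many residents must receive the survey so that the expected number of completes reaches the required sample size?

For 90% confidence, z = 1.645.
Completed interviews needed: n₀ = 1.645² × 0.2139 / 0.075² ≈ 102.90 → 103.
At an 82% response rate, contacts needed = 103 / 0.82 ≈ 125.61 → 126.

126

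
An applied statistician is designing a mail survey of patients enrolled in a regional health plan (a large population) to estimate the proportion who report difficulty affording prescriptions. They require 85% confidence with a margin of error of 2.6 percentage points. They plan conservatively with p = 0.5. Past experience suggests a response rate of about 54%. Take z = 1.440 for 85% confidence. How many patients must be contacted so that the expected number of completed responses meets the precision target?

1421

Completed interviews needed: n₀ = 1.440² × 0.2500 / 0.026² ≈ 766.86 → 767.
At a 54% response rate, contacts needed = 767 / 0.54 ≈ 1420.37 → 1421.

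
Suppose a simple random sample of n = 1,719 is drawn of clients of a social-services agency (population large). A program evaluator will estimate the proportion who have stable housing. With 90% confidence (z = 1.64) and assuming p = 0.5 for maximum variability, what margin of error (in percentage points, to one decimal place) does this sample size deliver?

2.0

SE(p̂) = √[p(1−p)/n] = √[0.2500/1719] = 0.01206.
E = z × SE = 1.64 × 0.01206 = 0.01978, or 2.0 percentage points.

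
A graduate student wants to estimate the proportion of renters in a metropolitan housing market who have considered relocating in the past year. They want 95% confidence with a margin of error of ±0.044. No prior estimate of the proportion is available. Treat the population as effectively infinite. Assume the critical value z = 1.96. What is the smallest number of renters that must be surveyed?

With no prior estimate, use p = 0.5, giving p(1−p) = 0.25.
n = z²·p(1−p)/E² = 1.96² × 0.2500 / 0.044² = 3.8416 × 0.2500 / 0.001936 ≈ 496.07.
Rounding up gives n = 497.

497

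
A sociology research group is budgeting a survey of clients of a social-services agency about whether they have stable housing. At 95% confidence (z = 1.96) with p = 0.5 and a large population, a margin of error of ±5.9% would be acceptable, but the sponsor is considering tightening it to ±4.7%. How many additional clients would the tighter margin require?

159

At ±5.9%: n = 1.96² × 0.2500 / 0.059² ≈ 275.90 → 276.
At ±4.7%: n = 1.96² × 0.2500 / 0.047² ≈ 434.77 → 435.
Additional respondents: 435 − 276 = 159.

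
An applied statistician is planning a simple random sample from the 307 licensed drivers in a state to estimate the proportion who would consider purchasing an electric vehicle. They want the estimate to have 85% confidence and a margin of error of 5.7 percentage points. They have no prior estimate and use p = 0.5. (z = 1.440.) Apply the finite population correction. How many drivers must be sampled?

Unadjusted: n₀ = 1.440² × 0.50 × 0.50 / 0.057² ≈ 159.56, so n₀ = 160.
Finite population correction with N = 307: n = n₀ / (1 + (n₀−1)/N) = 160 / (1 + 159/307) = 160 / 1.5179 ≈ 105.41.
Rounding up, n = 106.

106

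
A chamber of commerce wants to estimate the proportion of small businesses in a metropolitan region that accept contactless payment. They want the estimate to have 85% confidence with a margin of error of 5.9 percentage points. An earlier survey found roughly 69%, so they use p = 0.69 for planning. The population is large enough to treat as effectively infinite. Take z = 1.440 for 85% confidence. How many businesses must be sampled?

128

With p = 0.69, p(1−p) = 0.2139.
n = z²·p(1−p)/E² = 1.440² × 0.2139 / 0.059² = 2.0736 × 0.2139 / 0.003481 ≈ 127.42.
Rounding up gives n = 128.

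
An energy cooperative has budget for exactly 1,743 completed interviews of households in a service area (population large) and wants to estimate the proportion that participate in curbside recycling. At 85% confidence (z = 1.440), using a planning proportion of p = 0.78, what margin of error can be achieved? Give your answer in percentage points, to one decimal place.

SE(p̂) = √[p(1−p)/n] = √[0.1716/1743] = 0.00992.
E = z × SE = 1.440 × 0.00992 = 0.01429, or 1.4 percentage points.

1.4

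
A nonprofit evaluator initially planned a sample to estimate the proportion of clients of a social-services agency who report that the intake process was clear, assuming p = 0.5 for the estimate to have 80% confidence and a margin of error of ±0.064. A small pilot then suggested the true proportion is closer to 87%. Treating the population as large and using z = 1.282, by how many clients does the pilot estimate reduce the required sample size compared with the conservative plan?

55

Conservative (p = 0.5): n = 1.282² × 0.25 / 0.064² ≈ 100.31 → 101.
Using p = 0.87: p(1−p) = 0.1131, so n = 1.282² × 0.1131 / 0.064² ≈ 45.38 → 46.
Reduction: 101 − 46 = 55.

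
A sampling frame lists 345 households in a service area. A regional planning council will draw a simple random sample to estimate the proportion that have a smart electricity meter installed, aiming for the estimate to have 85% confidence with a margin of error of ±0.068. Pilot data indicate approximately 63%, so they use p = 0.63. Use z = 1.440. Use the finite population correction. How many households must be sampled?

Unadjusted: n₀ = 1.440² × 0.63 × 0.37 / 0.068² ≈ 104.53, so n₀ = 105.
Finite population correction with N = 345: n = n₀ / (1 + (n₀−1)/N) = 105 / (1 + 104/345) = 105 / 1.3014 ≈ 80.68.
Rounding up, n = 81.

81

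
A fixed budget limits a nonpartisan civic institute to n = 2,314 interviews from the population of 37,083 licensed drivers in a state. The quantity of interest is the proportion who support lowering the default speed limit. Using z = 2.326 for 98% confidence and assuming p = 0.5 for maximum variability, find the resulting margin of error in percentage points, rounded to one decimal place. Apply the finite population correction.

2.3

Finite-population factor: (N−n)/(N−1) = (37083−2314)/(37083−1) = 0.9376.
SE(p̂) = √[p(1−p)/n · (N−n)/(N−1)] = √[0.2500/2314 × 0.9376] = 0.01006.
E = z × SE = 2.326 × 0.01006 = 0.02341 ≈ 2.3 percentage points.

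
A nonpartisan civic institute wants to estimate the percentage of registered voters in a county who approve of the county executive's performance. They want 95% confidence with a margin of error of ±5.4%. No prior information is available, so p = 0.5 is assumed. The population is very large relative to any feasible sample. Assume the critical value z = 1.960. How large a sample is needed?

With p = 0.5, p(1−p) = 0.25.
n = z²·p(1−p)/E² = 1.960² × 0.2500 / 0.054² = 3.8416 × 0.2500 / 0.002916 ≈ 329.36.
Rounding up gives n = 330.

330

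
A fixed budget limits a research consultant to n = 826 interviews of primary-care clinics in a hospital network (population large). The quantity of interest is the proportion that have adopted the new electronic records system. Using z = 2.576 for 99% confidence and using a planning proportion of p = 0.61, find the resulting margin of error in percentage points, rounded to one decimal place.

SE(p̂) = √[p(1−p)/n] = √[0.2379/826] = 0.01697.
E = z × SE = 2.576 × 0.01697 = 0.04372, or 4.4 percentage points.

4.4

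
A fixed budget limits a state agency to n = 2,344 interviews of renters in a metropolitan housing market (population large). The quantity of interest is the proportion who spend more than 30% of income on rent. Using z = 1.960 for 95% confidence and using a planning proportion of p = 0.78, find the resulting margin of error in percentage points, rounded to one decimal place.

SE(p̂) = √[p(1−p)/n] = √[0.1716/2344] = 0.00856.
E = z × SE = 1.960 × 0.00856 = 0.01677, or 1.7 percentage points.

1.7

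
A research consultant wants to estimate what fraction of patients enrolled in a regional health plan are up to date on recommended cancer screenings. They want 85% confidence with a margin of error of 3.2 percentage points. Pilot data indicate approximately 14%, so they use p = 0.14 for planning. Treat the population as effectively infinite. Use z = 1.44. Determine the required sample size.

With p = 0.14, p(1−p) = 0.1204.
n = z²·p(1−p)/E² = 1.44² × 0.1204 / 0.032² = 2.0736 × 0.1204 / 0.001024 ≈ 243.81.
Rounding up gives n = 244.

244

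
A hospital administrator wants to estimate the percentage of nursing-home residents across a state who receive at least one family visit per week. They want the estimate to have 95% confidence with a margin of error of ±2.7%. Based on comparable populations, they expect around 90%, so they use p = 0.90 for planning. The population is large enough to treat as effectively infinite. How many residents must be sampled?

475

For 95% confidence, z = 1.96.
With p = 0.90, p(1−p) = 0.0900.
n = z²·p(1−p)/E² = 1.96² × 0.0900 / 0.027² = 3.8416 × 0.0900 / 0.000729 ≈ 474.27.
Rounding up gives n = 475.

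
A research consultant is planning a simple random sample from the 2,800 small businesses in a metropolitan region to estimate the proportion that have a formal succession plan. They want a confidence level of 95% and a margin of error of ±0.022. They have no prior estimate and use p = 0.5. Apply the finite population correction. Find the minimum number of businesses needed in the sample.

1162

For 95% confidence, z = 1.96.
Unadjusted: n₀ = 1.96² × 0.50 × 0.50 / 0.022² ≈ 1984.30, so n₀ = 1985.
Finite population correction with N = 2,800: n = n₀ / (1 + (n₀−1)/N) = 1985 / (1 + 1984/2800) = 1985 / 1.7086 ≈ 1161.79.
Rounding up, n = 1162.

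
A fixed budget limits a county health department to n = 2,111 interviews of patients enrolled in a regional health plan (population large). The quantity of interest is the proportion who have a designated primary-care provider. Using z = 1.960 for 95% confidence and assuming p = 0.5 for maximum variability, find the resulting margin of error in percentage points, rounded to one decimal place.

2.1

SE(p̂) = √[p(1−p)/n] = √[0.2500/2111] = 0.01088.
E = z × SE = 1.960 × 0.01088 = 0.02133, or 2.1 percentage points.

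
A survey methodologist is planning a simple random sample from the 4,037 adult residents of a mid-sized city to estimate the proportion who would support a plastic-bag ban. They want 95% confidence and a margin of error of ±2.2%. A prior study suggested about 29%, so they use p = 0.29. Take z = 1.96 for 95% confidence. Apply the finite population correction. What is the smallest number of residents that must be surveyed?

Unadjusted: n₀ = 1.96² × 0.29 × 0.71 / 0.022² ≈ 1634.27, so n₀ = 1635.
Finite population correction with N = 4,037: n = n₀ / (1 + (n₀−1)/N) = 1635 / (1 + 1634/4037) = 1635 / 1.4048 ≈ 1163.90.
Rounding up, n = 1164.

1164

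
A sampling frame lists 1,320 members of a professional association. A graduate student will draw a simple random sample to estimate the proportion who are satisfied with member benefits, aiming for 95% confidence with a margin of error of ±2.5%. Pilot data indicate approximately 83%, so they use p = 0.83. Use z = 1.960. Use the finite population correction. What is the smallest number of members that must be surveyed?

Unadjusted: n₀ = 1.960² × 0.83 × 0.17 / 0.025² ≈ 867.28, so n₀ = 868.
Finite population correction with N = 1,320: n = n₀ / (1 + (n₀−1)/N) = 868 / (1 + 867/1320) = 868 / 1.6568 ≈ 523.90.
Rounding up, n = 524.

524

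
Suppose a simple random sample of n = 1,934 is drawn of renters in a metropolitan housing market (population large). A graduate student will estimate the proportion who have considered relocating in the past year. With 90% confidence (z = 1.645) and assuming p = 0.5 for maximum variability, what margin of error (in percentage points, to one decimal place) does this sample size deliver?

SE(p̂) = √[p(1−p)/n] = √[0.2500/1934] = 0.01137.
E = z × SE = 1.645 × 0.01137 = 0.01870, or 1.9 percentage points.

1.9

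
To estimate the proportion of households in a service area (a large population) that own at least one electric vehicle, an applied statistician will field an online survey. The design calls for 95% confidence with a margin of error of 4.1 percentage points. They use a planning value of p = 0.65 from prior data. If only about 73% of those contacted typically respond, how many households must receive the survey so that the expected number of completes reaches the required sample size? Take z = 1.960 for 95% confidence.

713

Completed interviews needed: n₀ = 1.960² × 0.2275 / 0.041² ≈ 519.91 → 520.
At a 73% response rate, contacts needed = 520 / 0.73 ≈ 712.33 → 713.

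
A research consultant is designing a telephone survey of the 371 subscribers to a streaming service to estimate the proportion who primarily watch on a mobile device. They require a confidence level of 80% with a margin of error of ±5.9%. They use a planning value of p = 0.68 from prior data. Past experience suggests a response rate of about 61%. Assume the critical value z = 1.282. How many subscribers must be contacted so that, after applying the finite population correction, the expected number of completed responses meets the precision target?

133

Completed interviews needed (unadjusted): n₀ = 1.282² × 0.2176 / 0.059² ≈ 102.74 → 103.
FPC for N = 371: n = 103 / (1 + 102/371) = 103 / 1.2749 ≈ 80.79 → 81.
At a 61% response rate, contacts needed = 81 / 0.61 ≈ 132.79 → 133.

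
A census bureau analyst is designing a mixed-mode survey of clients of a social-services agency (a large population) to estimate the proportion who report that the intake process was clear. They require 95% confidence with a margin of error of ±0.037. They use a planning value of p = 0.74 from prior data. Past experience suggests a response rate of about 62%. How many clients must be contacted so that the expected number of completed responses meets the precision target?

871

For 95% confidence, z = 1.960.
Completed interviews needed: n₀ = 1.960² × 0.1924 / 0.037² ≈ 539.90 → 540.
At a 62% response rate, contacts needed = 540 / 0.62 ≈ 870.97 → 871.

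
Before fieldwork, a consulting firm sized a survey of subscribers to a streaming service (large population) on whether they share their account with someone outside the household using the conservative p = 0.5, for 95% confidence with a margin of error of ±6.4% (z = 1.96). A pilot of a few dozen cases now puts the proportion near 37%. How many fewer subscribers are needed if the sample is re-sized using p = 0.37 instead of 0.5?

16

Conservative (p = 0.5): n = 1.96² × 0.25 / 0.064² ≈ 234.47 → 235.
Using p = 0.37: p(1−p) = 0.2331, so n = 1.96² × 0.2331 / 0.064² ≈ 218.62 → 219.
Reduction: 235 − 219 = 16.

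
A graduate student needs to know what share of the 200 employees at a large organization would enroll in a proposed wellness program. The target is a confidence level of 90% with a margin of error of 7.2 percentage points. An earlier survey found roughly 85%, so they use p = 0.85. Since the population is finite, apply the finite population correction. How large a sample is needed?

51

For 90% confidence, z = 1.645.
Unadjusted: n₀ = 1.645² × 0.85 × 0.15 / 0.072² ≈ 66.55, so n₀ = 67.
Finite population correction with N = 200: n = n₀ / (1 + (n₀−1)/N) = 67 / (1 + 66/200) = 67 / 1.3300 ≈ 50.38.
Rounding up, n = 51.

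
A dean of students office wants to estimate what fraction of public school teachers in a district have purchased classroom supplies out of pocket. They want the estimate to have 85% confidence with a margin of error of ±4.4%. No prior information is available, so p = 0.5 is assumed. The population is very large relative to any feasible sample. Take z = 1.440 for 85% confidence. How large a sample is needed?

268

With p = 0.5, p(1−p) = 0.25.
n = z²·p(1−p)/E² = 1.440² × 0.2500 / 0.044² = 2.0736 × 0.2500 / 0.001936 ≈ 267.77.
Rounding up gives n = 268.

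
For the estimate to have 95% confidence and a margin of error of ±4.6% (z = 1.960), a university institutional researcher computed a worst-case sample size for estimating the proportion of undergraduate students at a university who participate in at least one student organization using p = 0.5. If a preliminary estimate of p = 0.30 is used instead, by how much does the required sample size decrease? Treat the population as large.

Conservative (p = 0.5): n = 1.960² × 0.25 / 0.046² ≈ 453.88 → 454.
Using p = 0.30: p(1−p) = 0.2100, so n = 1.960² × 0.2100 / 0.046² ≈ 381.26 → 382.
Reduction: 454 − 382 = 72.

72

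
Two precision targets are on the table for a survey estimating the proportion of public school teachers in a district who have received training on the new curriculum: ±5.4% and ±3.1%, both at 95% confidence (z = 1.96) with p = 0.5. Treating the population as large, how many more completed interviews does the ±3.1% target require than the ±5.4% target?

At ±5.4%: n = 1.96² × 0.2500 / 0.054² ≈ 329.36 → 330.
At ±3.1%: n = 1.96² × 0.2500 / 0.031² ≈ 999.38 → 1000.
Additional respondents: 1000 − 330 = 670.

670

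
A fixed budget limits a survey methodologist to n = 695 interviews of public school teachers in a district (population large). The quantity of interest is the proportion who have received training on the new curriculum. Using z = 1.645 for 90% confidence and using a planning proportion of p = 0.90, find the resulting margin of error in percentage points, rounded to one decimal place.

1.9

SE(p̂) = √[p(1−p)/n] = √[0.0900/695] = 0.01138.
E = z × SE = 1.645 × 0.01138 = 0.01872, or 1.9 percentage points.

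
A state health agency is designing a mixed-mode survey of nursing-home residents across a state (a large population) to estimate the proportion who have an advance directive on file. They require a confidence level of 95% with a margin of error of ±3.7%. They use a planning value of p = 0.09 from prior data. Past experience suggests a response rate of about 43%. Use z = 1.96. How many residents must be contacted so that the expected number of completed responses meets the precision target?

Completed interviews needed: n₀ = 1.96² × 0.0819 / 0.037² ≈ 229.82 → 230.
At a 43% response rate, contacts needed = 230 / 0.43 ≈ 534.88 → 535.

535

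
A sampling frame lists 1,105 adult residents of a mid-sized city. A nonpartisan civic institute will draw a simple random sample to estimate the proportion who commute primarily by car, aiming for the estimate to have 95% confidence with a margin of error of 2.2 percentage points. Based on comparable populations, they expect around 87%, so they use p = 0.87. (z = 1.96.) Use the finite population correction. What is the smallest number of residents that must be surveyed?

496

Unadjusted: n₀ = 1.96² × 0.87 × 0.13 / 0.022² ≈ 897.70, so n₀ = 898.
Finite population correction with N = 1,105: n = n₀ / (1 + (n₀−1)/N) = 898 / (1 + 897/1105) = 898 / 1.8118 ≈ 495.65.
Rounding up, n = 496.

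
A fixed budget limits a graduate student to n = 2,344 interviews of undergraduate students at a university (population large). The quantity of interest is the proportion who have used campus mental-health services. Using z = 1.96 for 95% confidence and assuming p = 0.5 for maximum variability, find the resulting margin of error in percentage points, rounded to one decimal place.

2.0

SE(p̂) = √[p(1−p)/n] = √[0.2500/2344] = 0.01033.
E = z × SE = 1.96 × 0.01033 = 0.02024, or 2.0 percentage points.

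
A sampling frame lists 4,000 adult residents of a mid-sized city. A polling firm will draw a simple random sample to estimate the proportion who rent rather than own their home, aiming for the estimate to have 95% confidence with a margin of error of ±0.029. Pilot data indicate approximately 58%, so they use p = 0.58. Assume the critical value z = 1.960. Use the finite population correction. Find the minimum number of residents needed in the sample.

Unadjusted: n₀ = 1.960² × 0.58 × 0.42 / 0.029² ≈ 1112.74, so n₀ = 1113.
Finite population correction with N = 4,000: n = n₀ / (1 + (n₀−1)/N) = 1113 / (1 + 1112/4000) = 1113 / 1.2780 ≈ 870.89.
Rounding up, n = 871.

871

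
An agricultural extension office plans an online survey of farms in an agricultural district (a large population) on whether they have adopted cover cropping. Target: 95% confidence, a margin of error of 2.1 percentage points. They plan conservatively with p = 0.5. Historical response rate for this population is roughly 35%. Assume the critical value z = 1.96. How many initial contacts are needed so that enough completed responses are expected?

Completed interviews needed: n₀ = 1.96² × 0.2500 / 0.021² ≈ 2177.78 → 2178.
At a 35% response rate, contacts needed = 2178 / 0.35 ≈ 6222.86 → 6223.

6223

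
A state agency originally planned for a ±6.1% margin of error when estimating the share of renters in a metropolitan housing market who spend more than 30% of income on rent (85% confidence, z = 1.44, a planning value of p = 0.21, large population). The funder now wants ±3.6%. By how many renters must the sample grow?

At ±6.1%: n = 1.44² × 0.1659 / 0.061² ≈ 92.45 → 93.
At ±3.6%: n = 1.44² × 0.1659 / 0.036² ≈ 265.44 → 266.
Additional respondents: 266 − 93 = 173.

173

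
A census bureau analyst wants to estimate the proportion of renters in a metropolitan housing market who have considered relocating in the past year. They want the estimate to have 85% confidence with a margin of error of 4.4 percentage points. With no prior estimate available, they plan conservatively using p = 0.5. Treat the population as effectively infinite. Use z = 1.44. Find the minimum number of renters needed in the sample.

268

With p = 0.5, p(1−p) = 0.25.
n = z²·p(1−p)/E² = 1.44² × 0.2500 / 0.044² = 2.0736 × 0.2500 / 0.001936 ≈ 267.77.
Rounding up gives n = 268.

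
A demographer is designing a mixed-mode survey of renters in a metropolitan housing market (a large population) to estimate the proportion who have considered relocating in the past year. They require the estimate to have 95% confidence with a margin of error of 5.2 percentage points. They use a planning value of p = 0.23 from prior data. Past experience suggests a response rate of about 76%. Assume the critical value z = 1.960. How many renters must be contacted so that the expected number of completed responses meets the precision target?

Completed interviews needed: n₀ = 1.960² × 0.1771 / 0.052² ≈ 251.61 → 252.
At a 76% response rate, contacts needed = 252 / 0.76 ≈ 331.58 → 332.

332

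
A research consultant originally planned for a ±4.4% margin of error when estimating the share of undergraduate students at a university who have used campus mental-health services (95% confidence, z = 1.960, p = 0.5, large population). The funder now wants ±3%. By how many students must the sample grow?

At ±4.4%: n = 1.960² × 0.2500 / 0.044² ≈ 496.07 → 497.
At ±3%: n = 1.960² × 0.2500 / 0.030² ≈ 1067.11 → 1068.
Additional respondents: 1068 − 497 = 571.

571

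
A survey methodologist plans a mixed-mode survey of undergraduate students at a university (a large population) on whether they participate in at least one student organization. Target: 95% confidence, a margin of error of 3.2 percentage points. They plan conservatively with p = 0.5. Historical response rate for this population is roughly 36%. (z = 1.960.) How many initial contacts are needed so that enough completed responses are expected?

2606

Completed interviews needed: n₀ = 1.960² × 0.2500 / 0.032² ≈ 937.89 → 938.
At a 36% response rate, contacts needed = 938 / 0.36 ≈ 2605.56 → 2606.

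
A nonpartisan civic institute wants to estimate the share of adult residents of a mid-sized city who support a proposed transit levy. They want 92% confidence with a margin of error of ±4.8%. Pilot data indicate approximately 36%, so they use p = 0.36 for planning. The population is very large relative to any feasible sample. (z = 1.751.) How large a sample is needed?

307

With p = 0.36, p(1−p) = 0.2304.
n = z²·p(1−p)/E² = 1.751² × 0.2304 / 0.048² = 3.0660 × 0.2304 / 0.002304 ≈ 306.60.
Rounding up gives n = 307.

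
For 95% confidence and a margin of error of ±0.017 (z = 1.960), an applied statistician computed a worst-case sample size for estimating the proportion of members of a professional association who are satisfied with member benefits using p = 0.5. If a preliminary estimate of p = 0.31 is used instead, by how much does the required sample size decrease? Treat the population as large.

480

Conservative (p = 0.5): n = 1.960² × 0.25 / 0.017² ≈ 3323.18 → 3324.
Using p = 0.31: p(1−p) = 0.2139, so n = 1.960² × 0.2139 / 0.017² ≈ 2843.32 → 2844.
Reduction: 3324 − 2844 = 480.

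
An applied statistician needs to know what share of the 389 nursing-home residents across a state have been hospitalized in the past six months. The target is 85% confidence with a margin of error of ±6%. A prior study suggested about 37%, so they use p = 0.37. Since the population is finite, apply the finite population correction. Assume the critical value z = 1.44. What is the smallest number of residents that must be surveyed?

101

Unadjusted: n₀ = 1.44² × 0.37 × 0.63 / 0.060² ≈ 134.27, so n₀ = 135.
Finite population correction with N = 389: n = n₀ / (1 + (n₀−1)/N) = 135 / (1 + 134/389) = 135 / 1.3445 ≈ 100.41.
Rounding up, n = 101.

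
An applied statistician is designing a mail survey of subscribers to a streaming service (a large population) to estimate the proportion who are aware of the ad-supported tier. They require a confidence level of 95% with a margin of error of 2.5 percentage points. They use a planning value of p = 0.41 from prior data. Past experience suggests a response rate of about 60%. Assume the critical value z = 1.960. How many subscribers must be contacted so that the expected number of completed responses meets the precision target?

Completed interviews needed: n₀ = 1.960² × 0.2419 / 0.025² ≈ 1486.85 → 1487.
At a 60% response rate, contacts needed = 1487 / 0.60 ≈ 2478.33 → 2479.

2479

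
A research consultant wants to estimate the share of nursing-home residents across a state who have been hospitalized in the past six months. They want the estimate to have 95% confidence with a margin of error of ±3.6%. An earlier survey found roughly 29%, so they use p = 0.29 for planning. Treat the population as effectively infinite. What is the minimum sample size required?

611

For 95% confidence, z = 1.960.
With p = 0.29, p(1−p) = 0.2059.
n = z²·p(1−p)/E² = 1.960² × 0.2059 / 0.036² = 3.8416 × 0.2059 / 0.001296 ≈ 610.33.
Rounding up gives n = 611.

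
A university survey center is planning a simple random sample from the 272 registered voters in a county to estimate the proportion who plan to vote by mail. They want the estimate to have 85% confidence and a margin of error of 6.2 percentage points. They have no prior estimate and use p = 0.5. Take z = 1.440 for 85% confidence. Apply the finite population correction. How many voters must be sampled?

91

Unadjusted: n₀ = 1.440² × 0.50 × 0.50 / 0.062² ≈ 134.86, so n₀ = 135.
Finite population correction with N = 272: n = n₀ / (1 + (n₀−1)/N) = 135 / (1 + 134/272) = 135 / 1.4926 ≈ 90.44.
Rounding up, n = 91.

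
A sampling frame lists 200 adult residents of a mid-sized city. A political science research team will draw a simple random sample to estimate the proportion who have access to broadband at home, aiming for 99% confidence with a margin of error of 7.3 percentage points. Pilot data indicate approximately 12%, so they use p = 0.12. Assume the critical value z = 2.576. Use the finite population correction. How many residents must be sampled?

80

Unadjusted: n₀ = 2.576² × 0.12 × 0.88 / 0.073² ≈ 131.50, so n₀ = 132.
Finite population correction with N = 200: n = n₀ / (1 + (n₀−1)/N) = 132 / (1 + 131/200) = 132 / 1.6550 ≈ 79.76.
Rounding up, n = 80.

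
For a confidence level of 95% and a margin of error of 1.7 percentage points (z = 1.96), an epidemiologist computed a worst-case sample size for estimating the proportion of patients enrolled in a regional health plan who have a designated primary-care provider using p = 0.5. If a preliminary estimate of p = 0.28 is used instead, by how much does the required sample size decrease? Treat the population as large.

Conservative (p = 0.5): n = 1.96² × 0.25 / 0.017² ≈ 3323.18 → 3324.
Using p = 0.28: p(1−p) = 0.2016, so n = 1.96² × 0.2016 / 0.017² ≈ 2679.82 → 2680.
Reduction: 3324 − 2680 = 644.

644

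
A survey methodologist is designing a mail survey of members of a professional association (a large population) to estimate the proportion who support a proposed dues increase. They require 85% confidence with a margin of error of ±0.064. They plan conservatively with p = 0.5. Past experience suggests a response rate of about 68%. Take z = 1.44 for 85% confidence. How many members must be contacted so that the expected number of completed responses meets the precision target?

Completed interviews needed: n₀ = 1.44² × 0.2500 / 0.064² ≈ 126.56 → 127.
At a 68% response rate, contacts needed = 127 / 0.68 ≈ 186.76 → 187.

187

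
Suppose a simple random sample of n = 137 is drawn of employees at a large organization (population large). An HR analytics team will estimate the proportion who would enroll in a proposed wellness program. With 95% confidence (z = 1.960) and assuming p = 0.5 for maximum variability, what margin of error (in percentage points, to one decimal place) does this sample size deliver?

8.4

SE(p̂) = √[p(1−p)/n] = √[0.2500/137] = 0.04272.
E = z × SE = 1.960 × 0.04272 = 0.08373, or 8.4 percentage points.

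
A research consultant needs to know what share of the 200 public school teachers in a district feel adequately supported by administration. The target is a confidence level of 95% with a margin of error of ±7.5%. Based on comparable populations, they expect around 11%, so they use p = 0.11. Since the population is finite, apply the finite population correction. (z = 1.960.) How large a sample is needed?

51

Unadjusted: n₀ = 1.960² × 0.11 × 0.89 / 0.075² ≈ 66.86, so n₀ = 67.
Finite population correction with N = 200: n = n₀ / (1 + (n₀−1)/N) = 67 / (1 + 66/200) = 67 / 1.3300 ≈ 50.38.
Rounding up, n = 51.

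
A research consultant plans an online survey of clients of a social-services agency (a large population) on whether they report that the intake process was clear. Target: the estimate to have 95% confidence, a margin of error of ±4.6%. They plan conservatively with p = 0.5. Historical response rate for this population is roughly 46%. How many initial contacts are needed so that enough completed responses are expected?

For 95% confidence, z = 1.960.
Completed interviews needed: n₀ = 1.960² × 0.2500 / 0.046² ≈ 453.88 → 454.
At a 46% response rate, contacts needed = 454 / 0.46 ≈ 986.96 → 987.

987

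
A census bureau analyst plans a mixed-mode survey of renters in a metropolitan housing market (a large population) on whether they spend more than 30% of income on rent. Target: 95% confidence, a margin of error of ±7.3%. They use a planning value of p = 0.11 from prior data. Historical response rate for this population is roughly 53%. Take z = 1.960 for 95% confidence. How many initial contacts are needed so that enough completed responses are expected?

134

Completed interviews needed: n₀ = 1.960² × 0.0979 / 0.073² ≈ 70.57 → 71.
At a 53% response rate, contacts needed = 71 / 0.53 ≈ 133.96 → 134.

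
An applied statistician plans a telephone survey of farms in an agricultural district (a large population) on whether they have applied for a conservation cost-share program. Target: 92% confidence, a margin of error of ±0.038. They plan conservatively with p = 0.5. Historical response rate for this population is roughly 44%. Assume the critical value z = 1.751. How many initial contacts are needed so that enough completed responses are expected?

Completed interviews needed: n₀ = 1.751² × 0.2500 / 0.038² ≈ 530.82 → 531.
At a 44% response rate, contacts needed = 531 / 0.44 ≈ 1206.82 → 1207.

1207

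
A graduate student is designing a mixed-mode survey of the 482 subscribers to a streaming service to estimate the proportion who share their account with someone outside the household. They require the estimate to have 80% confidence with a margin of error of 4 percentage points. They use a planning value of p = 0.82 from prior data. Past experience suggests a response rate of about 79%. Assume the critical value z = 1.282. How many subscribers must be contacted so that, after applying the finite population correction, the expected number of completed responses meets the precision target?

Completed interviews needed (unadjusted): n₀ = 1.282² × 0.1476 / 0.040² ≈ 151.62 → 152.
FPC for N = 482: n = 152 / (1 + 151/482) = 152 / 1.3133 ≈ 115.74 → 116.
At a 79% response rate, contacts needed = 116 / 0.79 ≈ 146.84 → 147.

147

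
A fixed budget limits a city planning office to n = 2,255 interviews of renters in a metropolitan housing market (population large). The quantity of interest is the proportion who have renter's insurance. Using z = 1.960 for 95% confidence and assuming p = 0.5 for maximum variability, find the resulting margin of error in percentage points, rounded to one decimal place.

2.1

SE(p̂) = √[p(1−p)/n] = √[0.2500/2255] = 0.01053.
E = z × SE = 1.960 × 0.01053 = 0.02064, or 2.1 percentage points.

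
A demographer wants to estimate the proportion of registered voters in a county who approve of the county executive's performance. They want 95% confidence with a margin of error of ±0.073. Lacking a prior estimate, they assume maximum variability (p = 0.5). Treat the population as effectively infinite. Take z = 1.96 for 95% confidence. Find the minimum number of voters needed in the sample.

181

With p = 0.5, p(1−p) = 0.25.
n = z²·p(1−p)/E² = 1.96² × 0.2500 / 0.073² = 3.8416 × 0.2500 / 0.005329 ≈ 180.22.
Rounding up gives n = 181.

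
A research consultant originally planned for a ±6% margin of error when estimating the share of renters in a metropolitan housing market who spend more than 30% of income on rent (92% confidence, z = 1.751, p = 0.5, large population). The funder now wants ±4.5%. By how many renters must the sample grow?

At ±6%: n = 1.751² × 0.2500 / 0.060² ≈ 212.92 → 213.
At ±4.5%: n = 1.751² × 0.2500 / 0.045² ≈ 378.52 → 379.
Additional respondents: 379 − 213 = 166.

166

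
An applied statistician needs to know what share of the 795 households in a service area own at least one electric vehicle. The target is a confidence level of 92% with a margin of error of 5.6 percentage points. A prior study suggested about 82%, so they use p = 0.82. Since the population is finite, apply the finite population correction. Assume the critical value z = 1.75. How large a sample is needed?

Unadjusted: n₀ = 1.75² × 0.82 × 0.18 / 0.056² ≈ 144.14, so n₀ = 145.
Finite population correction with N = 795: n = n₀ / (1 + (n₀−1)/N) = 145 / (1 + 144/795) = 145 / 1.1811 ≈ 122.76.
Rounding up, n = 123.

123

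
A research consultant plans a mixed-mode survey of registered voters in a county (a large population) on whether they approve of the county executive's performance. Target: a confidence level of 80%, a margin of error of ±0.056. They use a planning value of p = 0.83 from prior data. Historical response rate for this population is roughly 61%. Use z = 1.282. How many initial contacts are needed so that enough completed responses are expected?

Completed interviews needed: n₀ = 1.282² × 0.1411 / 0.056² ≈ 73.95 → 74.
At a 61% response rate, contacts needed = 74 / 0.61 ≈ 121.31 → 122.

122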